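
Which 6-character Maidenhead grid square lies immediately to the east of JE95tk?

Longitude subsquare t = 19; +1 → 20 = u.
The latitude characters are unchanged.

JE95uk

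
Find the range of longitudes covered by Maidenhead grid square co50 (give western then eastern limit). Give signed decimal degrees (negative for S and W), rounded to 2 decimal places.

Field C=2, O=14: +2·20° lon, +14·10° lat → SW at lon -140°, lat 50°.
Square 5, 0: +5·2° lon, +0·1° lat → SW at lon -130°, lat 50°.
Cell spans 2° lon × 1° lat.
west -130.00, east -128.00.

-130.00, -128.00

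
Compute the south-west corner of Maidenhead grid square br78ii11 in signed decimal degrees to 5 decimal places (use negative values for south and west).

Field B=1, R=17: +1·20° lon, +17·10° lat → SW at lon -160°, lat 80°.
Square 7, 8: +7·2° lon, +8·1° lat → SW at lon -146°, lat 88°.
Subsquare i=8, i=8: +8·0.0833333° lon, +8·0.0416667° lat → SW at lon -145.333°, lat 88.3333°.
Extended square 1, 1: +1·0.00833333° lon, +1·0.00416667° lat → SW at lon -145.325°, lat 88.3375°.
latitude 88.33750, longitude -145.32500.

88.33750, -145.32500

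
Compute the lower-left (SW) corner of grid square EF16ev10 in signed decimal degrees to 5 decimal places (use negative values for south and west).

-33.12500, -97.65833

Field E=4, F=5: +4·20° lon, +5·10° lat → SW at lon -100°, lat -40°.
Square 1, 6: +1·2° lon, +6·1° lat → SW at lon -98°, lat -34°.
Subsquare e=4, v=21: +4·0.0833333° lon, +21·0.0416667° lat → SW at lon -97.6667°, lat -33.125°.
Extended square 1, 0: +1·0.00833333° lon, +0·0.00416667° lat → SW at lon -97.6583°, lat -33.125°.
latitude -33.12500, longitude -97.65833.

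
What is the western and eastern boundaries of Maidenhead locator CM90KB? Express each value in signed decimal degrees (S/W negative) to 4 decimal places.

Field C=2, M=12: +2·20° lon, +12·10° lat → SW at lon -140°, lat 30°.
Square 9, 0: +9·2° lon, +0·1° lat → SW at lon -122°, lat 30°.
Subsquare k=10, b=1: +10·0.0833333° lon, +1·0.0416667° lat → SW at lon -121.167°, lat 30.0417°.
Cell spans 0.0833333° lon × 0.0416667° lat.
west -121.1667, east -121.0833.

-121.1667, -121.0833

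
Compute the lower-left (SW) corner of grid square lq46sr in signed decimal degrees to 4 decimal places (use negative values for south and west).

76.7083, 49.5000

Field L=11, Q=16: +11·20° lon, +16·10° lat → SW at lon 40°, lat 70°.
Square 4, 6: +4·2° lon, +6·1° lat → SW at lon 48°, lat 76°.
Subsquare s=18, r=17: +18·0.0833333° lon, +17·0.0416667° lat → SW at lon 49.5°, lat 76.7083°.
latitude 76.7083, longitude 49.5000.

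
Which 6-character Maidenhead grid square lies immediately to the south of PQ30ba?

PP39bx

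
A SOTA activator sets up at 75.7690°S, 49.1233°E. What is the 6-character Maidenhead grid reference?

LB44nf

Offset from 180°W / 90°S: lon 229.1233°, lat 14.2310°.
Field: 229.1233/20 → 11 → L, 14.2310/10 → 1 → B; chars LB.
Square: 9.1233/2 → 4, 4.2310/1 → 4; chars 44.
Subsquare: 1.1233/0.0833333 → 13 → n, 0.2310/0.0416667 → 5 → f; chars nf.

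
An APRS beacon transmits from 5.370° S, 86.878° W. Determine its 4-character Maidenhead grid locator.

EI64

Add 180° to longitude and 90° to latitude: 93.12, 84.63.
Field: lon ⌊93.12/20⌋ = 4 → E; lat ⌊84.63/10⌋ = 8 → I.
Square: lon ⌊13.12/2⌋ = 6; lat ⌊4.63/1⌋ = 4.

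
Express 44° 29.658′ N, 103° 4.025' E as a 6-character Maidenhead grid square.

Offset from 180°W / 90°S: lon 283.0671°, lat 134.4943°.
Field: lon ⌊283.0671/20⌋ = 14 → O; lat ⌊134.4943/10⌋ = 13 → N.
Square: lon ⌊3.0671/2⌋ = 1; lat ⌊4.4943/1⌋ = 4.
Subsquare: lon ⌊1.0671/0.0833333⌋ = 12 → m; lat ⌊0.4943/0.0416667⌋ = 11 → l.

ON14ml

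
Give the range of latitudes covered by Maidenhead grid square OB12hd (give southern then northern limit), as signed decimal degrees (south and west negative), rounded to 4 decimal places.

-77.8750, -77.8333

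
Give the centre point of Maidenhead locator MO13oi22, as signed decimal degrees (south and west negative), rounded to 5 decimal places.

Field M=12, O=14: +12·20° lon, +14·10° lat → SW at lon 60°, lat 50°.
Square 1, 3: +1·2° lon, +3·1° lat → SW at lon 62°, lat 53°.
Subsquare o=14, i=8: +14·0.0833333° lon, +8·0.0416667° lat → SW at lon 63.1667°, lat 53.3333°.
Extended square 2, 2: +2·0.00833333° lon, +2·0.00416667° lat → SW at lon 63.1833°, lat 53.3417°.
Cell spans 0.00833333° lon × 0.00416667° lat. Centre is SW corner plus half of each.
latitude 53.34375, longitude 63.18750.

53.34375, 63.18750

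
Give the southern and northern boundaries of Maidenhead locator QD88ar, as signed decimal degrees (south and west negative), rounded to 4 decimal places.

Field Q=16, D=3: +16·20° lon, +3·10° lat → SW at lon 140°, lat -60°.
Square 8, 8: +8·2° lon, +8·1° lat → SW at lon 156°, lat -52°.
Subsquare a=0, r=17: +0·0.0833333° lon, +17·0.0416667° lat → SW at lon 156°, lat -51.2917°.
Cell spans 0.0833333° lon × 0.0416667° lat.
south -51.2917, north -51.2500.

-51.2917, -51.2500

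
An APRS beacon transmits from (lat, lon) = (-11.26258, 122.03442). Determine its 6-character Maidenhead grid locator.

PH18ar

Add 180° to longitude and 90° to latitude: 302.0344, 78.7374.
Field: 302.0344/20 → 15 → P, 78.7374/10 → 7 → H; chars PH.
Square: 2.0344/2 → 1, 8.7374/1 → 8; chars 18.
Subsquare: 0.0344/0.0833333 → 0 → a, 0.7374/0.0416667 → 17 → r; chars ar.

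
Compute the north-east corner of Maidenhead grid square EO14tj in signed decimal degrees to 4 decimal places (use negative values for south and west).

54.4167, -96.3333

Field E=4, O=14: +4·20° lon, +14·10° lat → SW at lon -100°, lat 50°.
Square 1, 4: +1·2° lon, +4·1° lat → SW at lon -98°, lat 54°.
Subsquare t=19, j=9: +19·0.0833333° lon, +9·0.0416667° lat → SW at lon -96.4167°, lat 54.375°.
Cell spans 0.0833333° lon × 0.0416667° lat. NE corner is SW corner plus one full cell.
latitude 54.4167, longitude -96.3333.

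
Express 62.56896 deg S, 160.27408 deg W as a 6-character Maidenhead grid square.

AC97uk

Add 180° to longitude and 90° to latitude: 19.7259, 27.4310.
Field: lon ⌊19.7259/20⌋ = 0 → A; lat ⌊27.4310/10⌋ = 2 → C.
Square: lon ⌊19.7259/2⌋ = 9; lat ⌊7.4310/1⌋ = 7.
Subsquare: lon ⌊1.7259/0.0833333⌋ = 20 → u; lat ⌊0.4310/0.0416667⌋ = 10 → k.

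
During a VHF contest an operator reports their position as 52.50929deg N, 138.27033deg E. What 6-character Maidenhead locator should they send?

Offset from 180°W / 90°S: lon 318.2703°, lat 142.5093°.
Field: 318.2703/20 → 15 → P, 142.5093/10 → 14 → O; chars PO.
Square: 18.2703/2 → 9, 2.5093/1 → 2; chars 92.
Subsquare: 0.2703/0.0833333 → 3 → d, 0.5093/0.0416667 → 12 → m; chars dm.

PO92dm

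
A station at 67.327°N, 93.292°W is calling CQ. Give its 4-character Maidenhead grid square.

Offset from 180°W / 90°S: lon 86.71°, lat 157.33°.
Field: 86.71/20 → 4 → E, 157.33/10 → 15 → P; chars EP.
Square: 6.71/2 → 3, 7.33/1 → 7; chars 37.

EP37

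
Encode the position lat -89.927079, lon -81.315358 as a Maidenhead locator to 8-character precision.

EA90ib27

Add 180° to longitude and 90° to latitude: 98.68464, 0.07292.
Field: lon ⌊98.68464/20⌋ = 4 → E; lat ⌊0.07292/10⌋ = 0 → A.
Square: lon ⌊18.68464/2⌋ = 9; lat ⌊0.07292/1⌋ = 0.
Subsquare: lon ⌊0.68464/0.0833333⌋ = 8 → i; lat ⌊0.07292/0.0416667⌋ = 1 → b.
Extended square: lon ⌊0.01798/0.00833333⌋ = 2; lat ⌊0.03125/0.00416667⌋ = 7.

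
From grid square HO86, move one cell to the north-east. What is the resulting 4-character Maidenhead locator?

HO97

Longitude square 8; +1 → 9.
Latitude square 6; +1 → 7.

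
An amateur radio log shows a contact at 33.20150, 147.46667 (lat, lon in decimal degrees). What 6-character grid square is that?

QM33re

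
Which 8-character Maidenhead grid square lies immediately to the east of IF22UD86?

Longitude extended square 8; +1 → 9.
The latitude characters are unchanged.

IF22ud96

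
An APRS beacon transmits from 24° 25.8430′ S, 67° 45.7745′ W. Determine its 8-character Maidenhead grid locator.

Add 180° to longitude and 90° to latitude: 112.23709, 65.56928.
Field: lon ⌊112.23709/20⌋ = 5 → F; lat ⌊65.56928/10⌋ = 6 → G.
Square: lon ⌊12.23709/2⌋ = 6; lat ⌊5.56928/1⌋ = 5.
Subsquare: lon ⌊0.23709/0.0833333⌋ = 2 → c; lat ⌊0.56928/0.0416667⌋ = 13 → n.
Extended square: lon ⌊0.07043/0.00833333⌋ = 8; lat ⌊0.02762/0.00416667⌋ = 6.

FG65cn86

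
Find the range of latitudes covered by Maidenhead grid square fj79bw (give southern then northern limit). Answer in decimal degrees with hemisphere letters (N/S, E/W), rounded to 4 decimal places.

9.9167° N, 9.9583° N

Field F=5, J=9: +5·20° lon, +9·10° lat → SW at lon -80°, lat 0°.
Square 7, 9: +7·2° lon, +9·1° lat → SW at lon -66°, lat 9°.
Subsquare b=1, w=22: +1·0.0833333° lon, +22·0.0416667° lat → SW at lon -65.9167°, lat 9.91667°.
Cell spans 0.0833333° lon × 0.0416667° lat.
south 9.9167° N, north 9.9583° N.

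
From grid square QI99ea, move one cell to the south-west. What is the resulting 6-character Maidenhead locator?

QI98dx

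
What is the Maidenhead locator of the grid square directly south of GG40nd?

Latitude subsquare d = 3; −1 → 2 = c.
The longitude characters are unchanged.

GG40nc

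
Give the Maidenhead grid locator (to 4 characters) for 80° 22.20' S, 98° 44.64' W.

EA09

Add 180° to longitude and 90° to latitude: 81.26, 9.63.
Field: lon ⌊81.26/20⌋ = 4 → E; lat ⌊9.63/10⌋ = 0 → A.
Square: lon ⌊1.26/2⌋ = 0; lat ⌊9.63/1⌋ = 9.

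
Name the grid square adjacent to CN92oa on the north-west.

CN92nb

Longitude subsquare o = 14; −1 → 13 = n.
Latitude subsquare a = 0; +1 → 1 = b.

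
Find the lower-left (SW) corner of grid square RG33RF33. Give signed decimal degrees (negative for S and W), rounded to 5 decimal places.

-26.77917, 167.44167

Field R=17, G=6: +17·20° lon, +6·10° lat → SW at lon 160°, lat -30°.
Square 3, 3: +3·2° lon, +3·1° lat → SW at lon 166°, lat -27°.
Subsquare r=17, f=5: +17·0.0833333° lon, +5·0.0416667° lat → SW at lon 167.417°, lat -26.7917°.
Extended square 3, 3: +3·0.00833333° lon, +3·0.00416667° lat → SW at lon 167.442°, lat -26.7792°.
latitude -26.77917, longitude 167.44167.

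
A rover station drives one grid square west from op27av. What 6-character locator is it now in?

OP17xv

Longitude subsquare a = 0; −1 → -1, wraps to 23 = x, carry into square.
Longitude square 2; −1 → 1.
The latitude characters are unchanged.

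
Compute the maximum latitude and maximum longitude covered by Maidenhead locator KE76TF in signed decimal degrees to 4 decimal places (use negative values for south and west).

-43.7500, 35.6667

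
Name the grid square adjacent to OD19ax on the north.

Latitude subsquare x = 23; +1 → 24, wraps to 0 = a, carry into square.
Latitude square 9; +1 → 10, wraps to 0, carry into field.
Latitude field D = 3; +1 → 4 = E.
The longitude characters are unchanged.

OE10aa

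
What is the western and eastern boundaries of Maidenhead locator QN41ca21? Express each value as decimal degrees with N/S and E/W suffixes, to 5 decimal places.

148.18333° E, 148.19167° E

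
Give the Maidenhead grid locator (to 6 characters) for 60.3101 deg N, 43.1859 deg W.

Offset from 180°W / 90°S: lon 136.8141°, lat 150.3101°.
Field (20°×10°, letters A–R): lon ⌊136.8141/20⌋ = 6 → G; lat ⌊150.3101/10⌋ = 15 → P.
Square (2°×1°, digits 0–9): lon ⌊16.8141/2⌋ = 8; lat ⌊0.3101/1⌋ = 0.
Subsquare (5′×2.5′, letters a–x): lon ⌊0.8141/0.0833333⌋ = 9 → j; lat ⌊0.3101/0.0416667⌋ = 7 → h.

GP80jh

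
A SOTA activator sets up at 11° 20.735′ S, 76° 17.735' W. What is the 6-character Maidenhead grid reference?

FH18up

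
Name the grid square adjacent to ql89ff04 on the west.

QL89ef94

Longitude extended square 0; −1 → -1, wraps to 9, carry into subsquare.
Longitude subsquare f = 5; −1 → 4 = e.
The latitude characters are unchanged.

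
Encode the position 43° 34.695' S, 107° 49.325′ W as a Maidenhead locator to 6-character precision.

DE66ck

Shift to the Maidenhead origin (180°W, 90°S): lon 72.1779, lat 46.4218.
Field: lon ⌊72.1779/20⌋ = 3 → D; lat ⌊46.4218/10⌋ = 4 → E.
Square: lon ⌊12.1779/2⌋ = 6; lat ⌊6.4218/1⌋ = 6.
Subsquare: lon ⌊0.1779/0.0833333⌋ = 2 → c; lat ⌊0.4218/0.0416667⌋ = 10 → k.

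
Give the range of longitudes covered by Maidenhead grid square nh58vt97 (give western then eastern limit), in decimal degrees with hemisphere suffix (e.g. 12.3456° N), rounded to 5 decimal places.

91.82500° E, 91.83333° E

Field N=13, H=7: +13·20° lon, +7·10° lat → SW at lon 80°, lat -20°.
Square 5, 8: +5·2° lon, +8·1° lat → SW at lon 90°, lat -12°.
Subsquare v=21, t=19: +21·0.0833333° lon, +19·0.0416667° lat → SW at lon 91.75°, lat -11.2083°.
Extended square 9, 7: +9·0.00833333° lon, +7·0.00416667° lat → SW at lon 91.825°, lat -11.1792°.
Cell spans 0.00833333° lon × 0.00416667° lat.
west 91.82500° E, east 91.83333° E.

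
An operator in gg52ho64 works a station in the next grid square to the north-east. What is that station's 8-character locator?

GG52ho75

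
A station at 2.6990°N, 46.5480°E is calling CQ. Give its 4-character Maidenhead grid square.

LJ32

Add 180° to longitude and 90° to latitude: 226.55, 92.70.
Field (20°×10°, letters A–R): lon ⌊226.55/20⌋ = 11 → L; lat ⌊92.70/10⌋ = 9 → J.
Square (2°×1°, digits 0–9): lon ⌊6.55/2⌋ = 3; lat ⌊2.70/1⌋ = 2.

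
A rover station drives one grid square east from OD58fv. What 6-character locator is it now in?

OD58gv

Longitude subsquare f = 5; +1 → 6 = g.
The latitude characters are unchanged.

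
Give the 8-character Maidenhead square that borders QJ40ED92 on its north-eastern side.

QJ40fd03

Longitude extended square 9; +1 → 10, wraps to 0, carry into subsquare.
Longitude subsquare e = 4; +1 → 5 = f.
Latitude extended square 2; +1 → 3.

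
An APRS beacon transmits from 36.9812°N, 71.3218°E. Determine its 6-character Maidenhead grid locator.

MM56px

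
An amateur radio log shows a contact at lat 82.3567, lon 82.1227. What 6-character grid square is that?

Offset from 180°W / 90°S: lon 262.1227°, lat 172.3567°.
Field: 262.1227/20 → 13 → N, 172.3567/10 → 17 → R; chars NR.
Square: 2.1227/2 → 1, 2.3567/1 → 2; chars 12.
Subsquare: 0.1227/0.0833333 → 1 → b, 0.3567/0.0416667 → 8 → i; chars bi.

NR12bi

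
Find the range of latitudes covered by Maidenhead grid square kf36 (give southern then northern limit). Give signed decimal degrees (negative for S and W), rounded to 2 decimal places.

Field K=10, F=5: +10·20° lon, +5·10° lat → SW at lon 20°, lat -40°.
Square 3, 6: +3·2° lon, +6·1° lat → SW at lon 26°, lat -34°.
Cell spans 2° lon × 1° lat.
south -34.00, north -33.00.

-34.00, -33.00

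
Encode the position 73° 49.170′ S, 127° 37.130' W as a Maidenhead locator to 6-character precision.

CB66ee

Shift to the Maidenhead origin (180°W, 90°S): lon 52.3812, lat 16.1805.
Field: lon ⌊52.3812/20⌋ = 2 → C; lat ⌊16.1805/10⌋ = 1 → B.
Square: lon ⌊12.3812/2⌋ = 6; lat ⌊6.1805/1⌋ = 6.
Subsquare: lon ⌊0.3812/0.0833333⌋ = 4 → e; lat ⌊0.1805/0.0416667⌋ = 4 → e.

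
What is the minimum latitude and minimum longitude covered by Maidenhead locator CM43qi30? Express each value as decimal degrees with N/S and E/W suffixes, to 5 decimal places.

33.33333° N, 130.64167° W

Field C=2, M=12: +2·20° lon, +12·10° lat → SW at lon -140°, lat 30°.
Square 4, 3: +4·2° lon, +3·1° lat → SW at lon -132°, lat 33°.
Subsquare q=16, i=8: +16·0.0833333° lon, +8·0.0416667° lat → SW at lon -130.667°, lat 33.3333°.
Extended square 3, 0: +3·0.00833333° lon, +0·0.00416667° lat → SW at lon -130.642°, lat 33.3333°.
latitude 33.33333° N, longitude 130.64167° W.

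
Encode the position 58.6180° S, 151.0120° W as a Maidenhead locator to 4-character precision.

BD41

Offset from 180°W / 90°S: lon 28.99°, lat 31.38°.
Field: 28.99/20 → 1 → B, 31.38/10 → 3 → D; chars BD.
Square: 8.99/2 → 4, 1.38/1 → 1; chars 41.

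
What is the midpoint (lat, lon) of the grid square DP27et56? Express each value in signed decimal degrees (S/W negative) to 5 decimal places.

67.81875, -115.62083

Field D=3, P=15: +3·20° lon, +15·10° lat → SW at lon -120°, lat 60°.
Square 2, 7: +2·2° lon, +7·1° lat → SW at lon -116°, lat 67°.
Subsquare e=4, t=19: +4·0.0833333° lon, +19·0.0416667° lat → SW at lon -115.667°, lat 67.7917°.
Extended square 5, 6: +5·0.00833333° lon, +6·0.00416667° lat → SW at lon -115.625°, lat 67.8167°.
Cell spans 0.00833333° lon × 0.00416667° lat. Centre is SW corner plus half of each.
latitude 67.81875, longitude -115.62083.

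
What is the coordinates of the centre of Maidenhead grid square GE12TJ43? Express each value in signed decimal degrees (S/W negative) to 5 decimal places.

-47.61042, -56.37917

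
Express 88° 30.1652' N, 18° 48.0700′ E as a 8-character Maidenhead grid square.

Offset from 180°W / 90°S: lon 198.80117°, lat 178.50275°.
Field (20°×10°, letters A–R): lon ⌊198.80117/20⌋ = 9 → J; lat ⌊178.50275/10⌋ = 17 → R.
Square (2°×1°, digits 0–9): lon ⌊18.80117/2⌋ = 9; lat ⌊8.50275/1⌋ = 8.
Subsquare (5′×2.5′, letters a–x): lon ⌊0.80117/0.0833333⌋ = 9 → j; lat ⌊0.50275/0.0416667⌋ = 12 → m.
Extended square (30″×15″, digits 0–9): lon ⌊0.05117/0.00833333⌋ = 6; lat ⌊0.00275/0.00416667⌋ = 0.

JR98jm60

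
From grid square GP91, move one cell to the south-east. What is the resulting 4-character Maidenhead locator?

Longitude square 9; +1 → 10, wraps to 0, carry into field.
Longitude field G = 6; +1 → 7 = H.
Latitude square 1; −1 → 0.

HP00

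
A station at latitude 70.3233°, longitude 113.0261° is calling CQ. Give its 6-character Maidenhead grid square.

Shift to the Maidenhead origin (180°W, 90°S): lon 293.0261, lat 160.3233.
Field: 293.0261/20 → 14 → O, 160.3233/10 → 16 → Q; chars OQ.
Square: 13.0261/2 → 6, 0.3233/1 → 0; chars 60.
Subsquare: 1.0261/0.0833333 → 12 → m, 0.3233/0.0416667 → 7 → h; chars mh.

OQ60mh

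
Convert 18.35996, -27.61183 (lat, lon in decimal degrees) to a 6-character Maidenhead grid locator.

HK68ei

Add 180° to longitude and 90° to latitude: 152.3882, 108.3600.
Field (20°×10°, letters A–R): lon ⌊152.3882/20⌋ = 7 → H; lat ⌊108.3600/10⌋ = 10 → K.
Square (2°×1°, digits 0–9): lon ⌊12.3882/2⌋ = 6; lat ⌊8.3600/1⌋ = 8.
Subsquare (5′×2.5′, letters a–x): lon ⌊0.3882/0.0833333⌋ = 4 → e; lat ⌊0.3600/0.0416667⌋ = 8 → i.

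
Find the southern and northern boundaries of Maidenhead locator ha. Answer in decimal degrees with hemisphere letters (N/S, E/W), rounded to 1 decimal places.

Field H=7, A=0: +7·20° lon, +0·10° lat → SW at lon -40°, lat -90°.
Cell spans 20° lon × 10° lat.
south 90.0° S, north 80.0° S.

90.0° S, 80.0° S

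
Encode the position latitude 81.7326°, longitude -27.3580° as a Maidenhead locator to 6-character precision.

Offset from 180°W / 90°S: lon 152.6420°, lat 171.7326°.
Field: 152.6420/20 → 7 → H, 171.7326/10 → 17 → R; chars HR.
Square: 12.6420/2 → 6, 1.7326/1 → 1; chars 61.
Subsquare: 0.6420/0.0833333 → 7 → h, 0.7326/0.0416667 → 17 → r; chars hr.

HR61hr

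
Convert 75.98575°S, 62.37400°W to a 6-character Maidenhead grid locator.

FB84ta

Add 180° to longitude and 90° to latitude: 117.6260, 14.0143.
Field: lon ⌊117.6260/20⌋ = 5 → F; lat ⌊14.0143/10⌋ = 1 → B.
Square: lon ⌊17.6260/2⌋ = 8; lat ⌊4.0143/1⌋ = 4.
Subsquare: lon ⌊1.6260/0.0833333⌋ = 19 → t; lat ⌊0.0143/0.0416667⌋ = 0 → a.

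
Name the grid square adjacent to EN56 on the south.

EN55

Latitude square 6; −1 → 5.
The longitude characters are unchanged.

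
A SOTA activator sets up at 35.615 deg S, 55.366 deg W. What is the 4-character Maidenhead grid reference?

GF24

Add 180° to longitude and 90° to latitude: 124.63, 54.38.
Field (20°×10°, letters A–R): 124.63/20 → 6 → G, 54.38/10 → 5 → F; chars GF.
Square (2°×1°, digits 0–9): 4.63/2 → 2, 4.38/1 → 4; chars 24.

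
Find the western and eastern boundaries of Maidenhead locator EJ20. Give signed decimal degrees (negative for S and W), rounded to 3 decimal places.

-96.000, -94.000

Field E=4, J=9: +4·20° lon, +9·10° lat → SW at lon -100°, lat 0°.
Square 2, 0: +2·2° lon, +0·1° lat → SW at lon -96°, lat 0°.
Cell spans 2° lon × 1° lat.
west -96.000, east -94.000.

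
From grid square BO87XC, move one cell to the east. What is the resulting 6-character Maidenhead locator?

BO97ac

Longitude subsquare x = 23; +1 → 24, wraps to 0 = a, carry into square.
Longitude square 8; +1 → 9.
The latitude characters are unchanged.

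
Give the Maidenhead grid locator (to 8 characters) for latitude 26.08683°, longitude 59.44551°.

LL96rc30

Add 180° to longitude and 90° to latitude: 239.44551, 116.08683.
Field (20°×10°, letters A–R): 239.44551/20 → 11 → L, 116.08683/10 → 11 → L; chars LL.
Square (2°×1°, digits 0–9): 19.44551/2 → 9, 6.08683/1 → 6; chars 96.
Subsquare (5′×2.5′, letters a–x): 1.44551/0.0833333 → 17 → r, 0.08683/0.0416667 → 2 → c; chars rc.
Extended square (30″×15″, digits 0–9): 0.02884/0.00833333 → 3, 0.00350/0.00416667 → 0; chars 30.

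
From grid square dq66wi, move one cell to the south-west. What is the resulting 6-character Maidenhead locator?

Longitude subsquare w = 22; −1 → 21 = v.
Latitude subsquare i = 8; −1 → 7 = h.

DQ66vh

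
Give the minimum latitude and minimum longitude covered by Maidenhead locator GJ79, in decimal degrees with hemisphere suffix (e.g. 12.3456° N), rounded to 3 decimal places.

9.000° N, 46.000° W

Field G=6, J=9: +6·20° lon, +9·10° lat → SW at lon -60°, lat 0°.
Square 7, 9: +7·2° lon, +9·1° lat → SW at lon -46°, lat 9°.
latitude 9.000° N, longitude 46.000° W.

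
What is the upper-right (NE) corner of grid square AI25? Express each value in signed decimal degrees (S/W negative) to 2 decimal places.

Field A=0, I=8: +0·20° lon, +8·10° lat → SW at lon -180°, lat -10°.
Square 2, 5: +2·2° lon, +5·1° lat → SW at lon -176°, lat -5°.
Cell spans 2° lon × 1° lat. NE corner is SW corner plus one full cell.
latitude -4.00, longitude -174.00.

-4.00, -174.00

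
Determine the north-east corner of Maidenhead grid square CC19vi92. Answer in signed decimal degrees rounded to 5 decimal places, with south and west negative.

-60.65417, -136.16667

Field C=2, C=2: +2·20° lon, +2·10° lat → SW at lon -140°, lat -70°.
Square 1, 9: +1·2° lon, +9·1° lat → SW at lon -138°, lat -61°.
Subsquare v=21, i=8: +21·0.0833333° lon, +8·0.0416667° lat → SW at lon -136.25°, lat -60.6667°.
Extended square 9, 2: +9·0.00833333° lon, +2·0.00416667° lat → SW at lon -136.175°, lat -60.6583°.
Cell spans 0.00833333° lon × 0.00416667° lat. NE corner is SW corner plus one full cell.
latitude -60.65417, longitude -136.16667.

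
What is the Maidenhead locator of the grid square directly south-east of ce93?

DE02

Longitude square 9; +1 → 10, wraps to 0, carry into field.
Longitude field C = 2; +1 → 3 = D.
Latitude square 3; −1 → 2.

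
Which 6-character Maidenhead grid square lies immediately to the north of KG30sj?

Latitude subsquare j = 9; +1 → 10 = k.
The longitude characters are unchanged.

KG30sk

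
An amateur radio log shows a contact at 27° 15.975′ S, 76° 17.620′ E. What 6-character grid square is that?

Add 180° to longitude and 90° to latitude: 256.2937, 62.7338.
Field: lon ⌊256.2937/20⌋ = 12 → M; lat ⌊62.7338/10⌋ = 6 → G.
Square: lon ⌊16.2937/2⌋ = 8; lat ⌊2.7338/1⌋ = 2.
Subsquare: lon ⌊0.2937/0.0833333⌋ = 3 → d; lat ⌊0.7338/0.0416667⌋ = 17 → r.

MG82dr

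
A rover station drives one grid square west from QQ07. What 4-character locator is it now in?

PQ97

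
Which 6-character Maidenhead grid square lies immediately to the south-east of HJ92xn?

IJ02am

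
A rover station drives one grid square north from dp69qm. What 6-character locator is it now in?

DP69qn

Latitude subsquare m = 12; +1 → 13 = n.
The longitude characters are unchanged.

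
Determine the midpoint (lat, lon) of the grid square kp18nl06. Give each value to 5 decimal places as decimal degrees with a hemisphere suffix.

68.48542° N, 23.08750° E

Field K=10, P=15: +10·20° lon, +15·10° lat → SW at lon 20°, lat 60°.
Square 1, 8: +1·2° lon, +8·1° lat → SW at lon 22°, lat 68°.
Subsquare n=13, l=11: +13·0.0833333° lon, +11·0.0416667° lat → SW at lon 23.0833°, lat 68.4583°.
Extended square 0, 6: +0·0.00833333° lon, +6·0.00416667° lat → SW at lon 23.0833°, lat 68.4833°.
Cell spans 0.00833333° lon × 0.00416667° lat. Centre is SW corner plus half of each.
latitude 68.48542° N, longitude 23.08750° E.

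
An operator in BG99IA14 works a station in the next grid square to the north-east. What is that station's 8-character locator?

Longitude extended square 1; +1 → 2.
Latitude extended square 4; +1 → 5.

BG99ia25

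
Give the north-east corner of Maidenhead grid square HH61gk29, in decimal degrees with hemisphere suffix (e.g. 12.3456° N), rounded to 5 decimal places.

Field H=7, H=7: +7·20° lon, +7·10° lat → SW at lon -40°, lat -20°.
Square 6, 1: +6·2° lon, +1·1° lat → SW at lon -28°, lat -19°.
Subsquare g=6, k=10: +6·0.0833333° lon, +10·0.0416667° lat → SW at lon -27.5°, lat -18.5833°.
Extended square 2, 9: +2·0.00833333° lon, +9·0.00416667° lat → SW at lon -27.4833°, lat -18.5458°.
Cell spans 0.00833333° lon × 0.00416667° lat. NE corner is SW corner plus one full cell.
latitude 18.54167° S, longitude 27.47500° W.

18.54167° S, 27.47500° W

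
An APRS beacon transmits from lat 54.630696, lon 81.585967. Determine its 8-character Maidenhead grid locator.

Shift to the Maidenhead origin (180°W, 90°S): lon 261.58597, lat 144.63070.
Field (20°×10°, letters A–R): lon ⌊261.58597/20⌋ = 13 → N; lat ⌊144.63070/10⌋ = 14 → O.
Square (2°×1°, digits 0–9): lon ⌊1.58597/2⌋ = 0; lat ⌊4.63070/1⌋ = 4.
Subsquare (5′×2.5′, letters a–x): lon ⌊1.58597/0.0833333⌋ = 19 → t; lat ⌊0.63070/0.0416667⌋ = 15 → p.
Extended square (30″×15″, digits 0–9): lon ⌊0.00263/0.00833333⌋ = 0; lat ⌊0.00570/0.00416667⌋ = 1.

NO04tp01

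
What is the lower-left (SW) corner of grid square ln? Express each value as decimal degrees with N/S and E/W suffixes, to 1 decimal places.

40.0° N, 40.0° E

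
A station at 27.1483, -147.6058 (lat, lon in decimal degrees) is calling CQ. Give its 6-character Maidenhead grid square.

BL67ed

Offset from 180°W / 90°S: lon 32.3942°, lat 117.1483°.
Field: lon ⌊32.3942/20⌋ = 1 → B; lat ⌊117.1483/10⌋ = 11 → L.
Square: lon ⌊12.3942/2⌋ = 6; lat ⌊7.1483/1⌋ = 7.
Subsquare: lon ⌊0.3942/0.0833333⌋ = 4 → e; lat ⌊0.1483/0.0416667⌋ = 3 → d.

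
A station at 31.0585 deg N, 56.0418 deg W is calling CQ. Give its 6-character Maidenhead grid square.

GM11xb

Offset from 180°W / 90°S: lon 123.9582°, lat 121.0585°.
Field (20°×10°, letters A–R): 123.9582/20 → 6 → G, 121.0585/10 → 12 → M; chars GM.
Square (2°×1°, digits 0–9): 3.9582/2 → 1, 1.0585/1 → 1; chars 11.
Subsquare (5′×2.5′, letters a–x): 1.9582/0.0833333 → 23 → x, 0.0585/0.0416667 → 1 → b; chars xb.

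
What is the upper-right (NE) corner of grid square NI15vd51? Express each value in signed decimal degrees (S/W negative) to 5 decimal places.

Field N=13, I=8: +13·20° lon, +8·10° lat → SW at lon 80°, lat -10°.
Square 1, 5: +1·2° lon, +5·1° lat → SW at lon 82°, lat -5°.
Subsquare v=21, d=3: +21·0.0833333° lon, +3·0.0416667° lat → SW at lon 83.75°, lat -4.875°.
Extended square 5, 1: +5·0.00833333° lon, +1·0.00416667° lat → SW at lon 83.7917°, lat -4.87083°.
Cell spans 0.00833333° lon × 0.00416667° lat. NE corner is SW corner plus one full cell.
latitude -4.86667, longitude 83.80000.

-4.86667, 83.80000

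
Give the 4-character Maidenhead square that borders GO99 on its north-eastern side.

HP00

Longitude square 9; +1 → 10, wraps to 0, carry into field.
Longitude field G = 6; +1 → 7 = H.
Latitude square 9; +1 → 10, wraps to 0, carry into field.
Latitude field O = 14; +1 → 15 = P.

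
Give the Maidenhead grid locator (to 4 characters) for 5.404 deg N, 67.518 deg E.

Offset from 180°W / 90°S: lon 247.52°, lat 95.40°.
Field: lon ⌊247.52/20⌋ = 12 → M; lat ⌊95.40/10⌋ = 9 → J.
Square: lon ⌊7.52/2⌋ = 3; lat ⌊5.40/1⌋ = 5.

MJ35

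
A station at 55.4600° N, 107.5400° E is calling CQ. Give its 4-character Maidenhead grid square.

OO35

Add 180° to longitude and 90° to latitude: 287.54, 145.46.
Field: lon ⌊287.54/20⌋ = 14 → O; lat ⌊145.46/10⌋ = 14 → O.
Square: lon ⌊7.54/2⌋ = 3; lat ⌊5.46/1⌋ = 5.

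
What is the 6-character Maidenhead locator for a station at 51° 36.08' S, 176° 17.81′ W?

AD18uj

Add 180° to longitude and 90° to latitude: 3.7032, 38.3987.
Field: lon ⌊3.7032/20⌋ = 0 → A; lat ⌊38.3987/10⌋ = 3 → D.
Square: lon ⌊3.7032/2⌋ = 1; lat ⌊8.3987/1⌋ = 8.
Subsquare: lon ⌊1.7032/0.0833333⌋ = 20 → u; lat ⌊0.3987/0.0416667⌋ = 9 → j.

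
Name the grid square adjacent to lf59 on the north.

LG50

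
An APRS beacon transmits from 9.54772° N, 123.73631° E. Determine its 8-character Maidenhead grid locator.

PJ19un81

Offset from 180°W / 90°S: lon 303.73631°, lat 99.54772°.
Field: lon ⌊303.73631/20⌋ = 15 → P; lat ⌊99.54772/10⌋ = 9 → J.
Square: lon ⌊3.73631/2⌋ = 1; lat ⌊9.54772/1⌋ = 9.
Subsquare: lon ⌊1.73631/0.0833333⌋ = 20 → u; lat ⌊0.54772/0.0416667⌋ = 13 → n.
Extended square: lon ⌊0.06964/0.00833333⌋ = 8; lat ⌊0.00605/0.00416667⌋ = 1.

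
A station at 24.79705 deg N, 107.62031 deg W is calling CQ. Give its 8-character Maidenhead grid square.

Offset from 180°W / 90°S: lon 72.37969°, lat 114.79705°.
Field: 72.37969/20 → 3 → D, 114.79705/10 → 11 → L; chars DL.
Square: 12.37969/2 → 6, 4.79705/1 → 4; chars 64.
Subsquare: 0.37969/0.0833333 → 4 → e, 0.79705/0.0416667 → 19 → t; chars et.
Extended square: 0.04636/0.00833333 → 5, 0.00538/0.00416667 → 1; chars 51.

DL64et51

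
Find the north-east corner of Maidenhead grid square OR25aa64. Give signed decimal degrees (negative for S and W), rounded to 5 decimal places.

Field O=14, R=17: +14·20° lon, +17·10° lat → SW at lon 100°, lat 80°.
Square 2, 5: +2·2° lon, +5·1° lat → SW at lon 104°, lat 85°.
Subsquare a=0, a=0: +0·0.0833333° lon, +0·0.0416667° lat → SW at lon 104°, lat 85°.
Extended square 6, 4: +6·0.00833333° lon, +4·0.00416667° lat → SW at lon 104.05°, lat 85.0167°.
Cell spans 0.00833333° lon × 0.00416667° lat. NE corner is SW corner plus one full cell.
latitude 85.02083, longitude 104.05833.

85.02083, 104.05833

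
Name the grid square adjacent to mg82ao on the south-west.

MG72xn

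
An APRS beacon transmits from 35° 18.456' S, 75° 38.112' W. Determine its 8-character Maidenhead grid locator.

FF24eq36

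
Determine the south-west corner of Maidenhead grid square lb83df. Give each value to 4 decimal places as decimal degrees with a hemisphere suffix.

76.7917° S, 56.2500° E

Field L=11, B=1: +11·20° lon, +1·10° lat → SW at lon 40°, lat -80°.
Square 8, 3: +8·2° lon, +3·1° lat → SW at lon 56°, lat -77°.
Subsquare d=3, f=5: +3·0.0833333° lon, +5·0.0416667° lat → SW at lon 56.25°, lat -76.7917°.
latitude 76.7917° S, longitude 56.2500° E.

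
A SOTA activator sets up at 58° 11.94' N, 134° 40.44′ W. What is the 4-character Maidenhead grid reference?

CO28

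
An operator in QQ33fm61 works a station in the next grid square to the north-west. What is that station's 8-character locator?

QQ33fm52

Longitude extended square 6; −1 → 5.
Latitude extended square 1; +1 → 2.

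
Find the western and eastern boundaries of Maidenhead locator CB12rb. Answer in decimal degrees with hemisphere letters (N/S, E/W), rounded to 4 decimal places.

Field C=2, B=1: +2·20° lon, +1·10° lat → SW at lon -140°, lat -80°.
Square 1, 2: +1·2° lon, +2·1° lat → SW at lon -138°, lat -78°.
Subsquare r=17, b=1: +17·0.0833333° lon, +1·0.0416667° lat → SW at lon -136.583°, lat -77.9583°.
Cell spans 0.0833333° lon × 0.0416667° lat.
west 136.5833° W, east 136.5000° W.

136.5833° W, 136.5000° W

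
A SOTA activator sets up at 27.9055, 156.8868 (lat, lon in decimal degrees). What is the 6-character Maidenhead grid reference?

QL87kv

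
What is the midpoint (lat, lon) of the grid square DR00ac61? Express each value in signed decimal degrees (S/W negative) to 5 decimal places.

Field D=3, R=17: +3·20° lon, +17·10° lat → SW at lon -120°, lat 80°.
Square 0, 0: +0·2° lon, +0·1° lat → SW at lon -120°, lat 80°.
Subsquare a=0, c=2: +0·0.0833333° lon, +2·0.0416667° lat → SW at lon -120°, lat 80.0833°.
Extended square 6, 1: +6·0.00833333° lon, +1·0.00416667° lat → SW at lon -119.95°, lat 80.0875°.
Cell spans 0.00833333° lon × 0.00416667° lat. Centre is SW corner plus half of each.
latitude 80.08958, longitude -119.94583.

80.08958, -119.94583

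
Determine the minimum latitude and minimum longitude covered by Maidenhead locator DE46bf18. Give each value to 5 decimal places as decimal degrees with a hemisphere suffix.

43.75833° S, 111.90833° W

Field D=3, E=4: +3·20° lon, +4·10° lat → SW at lon -120°, lat -50°.
Square 4, 6: +4·2° lon, +6·1° lat → SW at lon -112°, lat -44°.
Subsquare b=1, f=5: +1·0.0833333° lon, +5·0.0416667° lat → SW at lon -111.917°, lat -43.7917°.
Extended square 1, 8: +1·0.00833333° lon, +8·0.00416667° lat → SW at lon -111.908°, lat -43.7583°.
latitude 43.75833° S, longitude 111.90833° W.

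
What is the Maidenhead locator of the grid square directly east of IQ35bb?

Longitude subsquare b = 1; +1 → 2 = c.
The latitude characters are unchanged.

IQ35cb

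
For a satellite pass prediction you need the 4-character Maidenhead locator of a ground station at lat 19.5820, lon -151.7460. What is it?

Add 180° to longitude and 90° to latitude: 28.25, 109.58.
Field: 28.25/20 → 1 → B, 109.58/10 → 10 → K; chars BK.
Square: 8.25/2 → 4, 9.58/1 → 9; chars 49.

BK49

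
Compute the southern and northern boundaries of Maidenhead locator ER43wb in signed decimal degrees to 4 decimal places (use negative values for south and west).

83.0417, 83.0833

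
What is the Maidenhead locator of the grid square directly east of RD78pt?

RD78qt

Longitude subsquare p = 15; +1 → 16 = q.
The latitude characters are unchanged.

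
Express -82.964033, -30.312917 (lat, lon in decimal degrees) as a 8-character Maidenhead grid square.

Offset from 180°W / 90°S: lon 149.68708°, lat 7.03597°.
Field: 149.68708/20 → 7 → H, 7.03597/10 → 0 → A; chars HA.
Square: 9.68708/2 → 4, 7.03597/1 → 7; chars 47.
Subsquare: 1.68708/0.0833333 → 20 → u, 0.03597/0.0416667 → 0 → a; chars ua.
Extended square: 0.02042/0.00833333 → 2, 0.03597/0.00416667 → 8; chars 28.

HA47ua28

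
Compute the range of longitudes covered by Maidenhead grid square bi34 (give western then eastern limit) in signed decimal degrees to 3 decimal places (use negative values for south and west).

-154.000, -152.000

Field B=1, I=8: +1·20° lon, +8·10° lat → SW at lon -160°, lat -10°.
Square 3, 4: +3·2° lon, +4·1° lat → SW at lon -154°, lat -6°.
Cell spans 2° lon × 1° lat.
west -154.000, east -152.000.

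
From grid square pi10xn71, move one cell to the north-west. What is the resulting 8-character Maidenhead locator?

Longitude extended square 7; −1 → 6.
Latitude extended square 1; +1 → 2.

PI10xn62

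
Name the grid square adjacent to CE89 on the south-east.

CE98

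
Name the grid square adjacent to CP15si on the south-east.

CP15th

Longitude subsquare s = 18; +1 → 19 = t.
Latitude subsquare i = 8; −1 → 7 = h.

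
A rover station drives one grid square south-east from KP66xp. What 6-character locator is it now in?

KP76ao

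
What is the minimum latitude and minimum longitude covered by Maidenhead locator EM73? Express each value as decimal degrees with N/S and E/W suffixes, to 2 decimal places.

33.00° N, 86.00° W

Field E=4, M=12: +4·20° lon, +12·10° lat → SW at lon -100°, lat 30°.
Square 7, 3: +7·2° lon, +3·1° lat → SW at lon -86°, lat 33°.
latitude 33.00° N, longitude 86.00° W.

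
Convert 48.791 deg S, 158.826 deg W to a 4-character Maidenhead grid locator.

BE01

Add 180° to longitude and 90° to latitude: 21.17, 41.21.
Field (20°×10°, letters A–R): lon ⌊21.17/20⌋ = 1 → B; lat ⌊41.21/10⌋ = 4 → E.
Square (2°×1°, digits 0–9): lon ⌊1.17/2⌋ = 0; lat ⌊1.21/1⌋ = 1.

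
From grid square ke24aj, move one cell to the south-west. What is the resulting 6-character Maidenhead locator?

Longitude subsquare a = 0; −1 → -1, wraps to 23 = x, carry into square.
Longitude square 2; −1 → 1.
Latitude subsquare j = 9; −1 → 8 = i.

KE14xi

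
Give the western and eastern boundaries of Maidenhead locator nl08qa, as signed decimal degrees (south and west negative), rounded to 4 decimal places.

Field N=13, L=11: +13·20° lon, +11·10° lat → SW at lon 80°, lat 20°.
Square 0, 8: +0·2° lon, +8·1° lat → SW at lon 80°, lat 28°.
Subsquare q=16, a=0: +16·0.0833333° lon, +0·0.0416667° lat → SW at lon 81.3333°, lat 28°.
Cell spans 0.0833333° lon × 0.0416667° lat.
west 81.3333, east 81.4167.

81.3333, 81.4167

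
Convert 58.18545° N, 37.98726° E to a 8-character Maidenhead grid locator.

Shift to the Maidenhead origin (180°W, 90°S): lon 217.98726, lat 148.18545.
Field: 217.98726/20 → 10 → K, 148.18545/10 → 14 → O; chars KO.
Square: 17.98726/2 → 8, 8.18545/1 → 8; chars 88.
Subsquare: 1.98726/0.0833333 → 23 → x, 0.18545/0.0416667 → 4 → e; chars xe.
Extended square: 0.07059/0.00833333 → 8, 0.01878/0.00416667 → 4; chars 84.

KO88xe84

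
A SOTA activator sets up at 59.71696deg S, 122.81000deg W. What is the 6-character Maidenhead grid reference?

Shift to the Maidenhead origin (180°W, 90°S): lon 57.1900, lat 30.2830.
Field: lon ⌊57.1900/20⌋ = 2 → C; lat ⌊30.2830/10⌋ = 3 → D.
Square: lon ⌊17.1900/2⌋ = 8; lat ⌊0.2830/1⌋ = 0.
Subsquare: lon ⌊1.1900/0.0833333⌋ = 14 → o; lat ⌊0.2830/0.0416667⌋ = 6 → g.

CD80og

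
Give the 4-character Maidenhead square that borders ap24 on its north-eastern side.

AP35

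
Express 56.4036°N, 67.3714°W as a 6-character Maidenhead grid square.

FO66hj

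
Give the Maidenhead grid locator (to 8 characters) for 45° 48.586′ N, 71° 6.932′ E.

Shift to the Maidenhead origin (180°W, 90°S): lon 251.11553, lat 135.80977.
Field (20°×10°, letters A–R): 251.11553/20 → 12 → M, 135.80977/10 → 13 → N; chars MN.
Square (2°×1°, digits 0–9): 11.11553/2 → 5, 5.80977/1 → 5; chars 55.
Subsquare (5′×2.5′, letters a–x): 1.11553/0.0833333 → 13 → n, 0.80977/0.0416667 → 19 → t; chars nt.
Extended square (30″×15″, digits 0–9): 0.03220/0.00833333 → 3, 0.01810/0.00416667 → 4; chars 34.

MN55nt34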